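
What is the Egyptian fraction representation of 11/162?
1/15 + 1/810

Greedy algorithm:
11/162: ceiling(162/11) = 15, use 1/15
1/810: ceiling(810/1) = 810, use 1/810
Result: 11/162 = 1/15 + 1/810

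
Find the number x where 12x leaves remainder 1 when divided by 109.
100

gcd(12, 109) = 1, so the inverse exists.
Extended Euclidean algorithm on (109, 12):
109 = 9 × 12 + 1  ⟹  1 = (1)·109 + (-9)·12
So (-9)·12 ≡ 1 (mod 109), i.e. 12^(-1) ≡ -9 ≡ 100 (mod 109).
Check: 12 × 100 = 1200 ≡ 1 (mod 109)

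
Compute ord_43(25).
21

43 is prime, so ord(25) divides φ(43) = 42.
Divisors of 42: 1, 2, 3, 6, 7, 14, 21, 42.
Repeated squaring: 25^1 ≡ 25, 25^2 ≡ 23, 25^4 ≡ 13, 25^8 ≡ 40, 25^16 ≡ 9, 25^32 ≡ 38 (mod 43).
Test 25^d mod 43 for each divisor d in increasing order:
25^1 ≡ 25
25^2 ≡ 23
25^3 = 25^2·25^1 ≡ 16
25^6 = 25^4·25^2 ≡ 41
25^7 = 25^4·25^2·25^1 ≡ 36
25^14 = 25^8·25^4·25^2 ≡ 6
25^21 = 25^16·25^4·25^1 ≡ 1  ← first divisor giving 1
The order is 21.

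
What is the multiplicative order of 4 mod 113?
14

113 is prime, so ord(4) divides φ(113) = 112.
Divisors of 112: 1, 2, 4, 7, 8, 14, 16, 28, 56, 112.
Repeated squaring: 4^1 ≡ 4, 4^2 ≡ 16, 4^4 ≡ 30, 4^8 ≡ 109, 4^16 ≡ 16, 4^32 ≡ 30, 4^64 ≡ 109 (mod 113).
Test 4^d mod 113 for each divisor d in increasing order:
4^1 ≡ 4
4^2 ≡ 16
4^4 ≡ 30
4^7 = 4^4·4^2·4^1 ≡ 112
4^8 ≡ 109
4^14 = 4^8·4^4·4^2 ≡ 1  ← first divisor giving 1
The order is 14.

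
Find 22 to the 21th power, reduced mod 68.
48

Repeated squaring. Binary of 21 = 10101.
22^1 ≡ 22 (mod 68); 22^2 ≡ 8 (mod 68); 22^4 ≡ 64 (mod 68); 22^8 ≡ 16 (mod 68); 22^16 ≡ 52 (mod 68)
22^21 = 22^1 × 22^4 × 22^16 ≡ 48 (mod 68)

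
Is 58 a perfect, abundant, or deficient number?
deficient

Proper divisors of 58: sum = 1 + 2 + 29 = 32
Since 32 < 58, 58 is deficient.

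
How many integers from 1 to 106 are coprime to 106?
52

106 = 2 × 53
φ(n) = n × ∏(1 - 1/p) for each prime p dividing n
φ(106) = 106 × (1 - 1/2) × (1 - 1/53) = 52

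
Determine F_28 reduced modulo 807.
660

Matrix identity: Q^n = [[F_(n+1), F_n], [F_n, F_(n-1)]] with Q = [[1,1],[1,0]].
n = 28 = 11100₂. Square-and-multiply, entries mod 807:
Q^1 = [[1,1],[1,0]]
Q^3 = (Q^1)²·Q = [[3,2],[2,1]]
Q^7 = (Q^3)²·Q = [[21,13],[13,8]]
Q^14 = (Q^7)² = [[610,377],[377,233]]
Q^28 = (Q^14)² = [[170,660],[660,317]]
F_28 mod 807 = Q^28[0][1] = 660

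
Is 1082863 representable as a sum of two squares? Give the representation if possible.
Not possible

Factorization: 1082863 = 23^3 × 89
By Fermat: n is sum of two squares iff every prime p ≡ 3 (mod 4) appears to even power.
Prime(s) ≡ 3 (mod 4) with odd exponent: [(23, 3)]
Therefore 1082863 cannot be expressed as a² + b².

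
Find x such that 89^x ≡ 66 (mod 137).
121

Baby-step giant-step with step n = ⌈√137⌉ = 12.
Baby steps 89^j mod 137 (j:value) for j=0..11: 0:1, 1:89, 2:112, 3:104, 4:77, 5:3, 6:130, 7:62, 8:38, 9:94, 10:9, 11:116.
Giant-step multiplier: 89^(-12) ≡ 89^(136-12) = 89^124 ≡ 14 (mod 137).
Giant steps γ_i = 66·14^i mod 137: γ_0=66, γ_1=102, γ_2=58, γ_3=127, γ_4=134, γ_5=95, γ_6=97, γ_7=125, γ_8=106, γ_9=114, γ_10=89 (in table at j=1).
x = i·n + j = 10·12 + 1 = 121.
Check: 89^121 ≡ 66 (mod 137).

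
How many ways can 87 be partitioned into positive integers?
38887673

p(n) counts ways to write n as a sum of positive integers (order ignored).
Euler's pentagonal recurrence: p(k) = p(k-1) + p(k-2) - p(k-5) - p(k-7) + p(k-12) + p(k-15) - ... (offsets j(3j∓1)/2, signs ++--, p(0)=1, p(<0)=0).
DP table for k = 0..86: p(0)=1, p(1)=1, p(2)=2, p(3)=3, p(4)=5, p(5)=7, p(6)=11, p(7)=15, p(8)=22, p(9)=30, p(10)=42, p(11)=56, p(12)=77, p(13)=101, p(14)=135, p(15)=176, p(16)=231, p(17)=297, p(18)=385, p(19)=490, p(20)=627, p(21)=792, p(22)=1002, p(23)=1255, p(24)=1575, p(25)=1958, p(26)=2436, p(27)=3010, p(28)=3718, p(29)=4565, p(30)=5604, p(31)=6842, p(32)=8349, p(33)=10143, p(34)=12310, p(35)=14883, p(36)=17977, p(37)=21637, p(38)=26015, p(39)=31185, p(40)=37338, p(41)=44583, p(42)=53174, p(43)=63261, p(44)=75175, p(45)=89134, p(46)=105558, p(47)=124754, p(48)=147273, p(49)=173525, p(50)=204226, p(51)=239943, p(52)=281589, p(53)=329931, p(54)=386155, p(55)=451276, p(56)=526823, p(57)=614154, p(58)=715220, p(59)=831820, p(60)=966467, p(61)=1121505, p(62)=1300156, p(63)=1505499, p(64)=1741630, p(65)=2012558, p(66)=2323520, p(67)=2679689, p(68)=3087735, p(69)=3554345, p(70)=4087968, p(71)=4697205, p(72)=5392783, p(73)=6185689, p(74)=7089500, p(75)=8118264, p(76)=9289091, p(77)=10619863, p(78)=12132164, p(79)=13848650, p(80)=15796476, p(81)=18004327, p(82)=20506255, p(83)=23338469, p(84)=26543660, p(85)=30167357, p(86)=34262962.
Final step: p(87) = p(86) + p(85) - p(82) - p(80) + p(75) + p(72) - p(65) - p(61) + p(52) + p(47) - p(36) - p(30) + p(17) + p(10)
= 34262962 + 30167357 - 20506255 - 15796476 + 8118264 + 5392783 - 2012558 - 1121505 + 281589 + 124754 - 17977 - 5604 + 297 + 42
= 38887673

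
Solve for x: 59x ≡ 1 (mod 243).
173

gcd(59, 243) = 1, so the inverse exists.
Extended Euclidean algorithm on (243, 59):
243 = 4 × 59 + 7  ⟹  7 = (1)·243 + (-4)·59
59 = 8 × 7 + 3  ⟹  3 = (-8)·243 + (33)·59
7 = 2 × 3 + 1  ⟹  1 = (17)·243 + (-70)·59
So (-70)·59 ≡ 1 (mod 243), i.e. 59^(-1) ≡ -70 ≡ 173 (mod 243).
Check: 59 × 173 = 10207 ≡ 1 (mod 243)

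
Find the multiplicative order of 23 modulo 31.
10

31 is prime, so ord(23) divides φ(31) = 30.
Divisors of 30: 1, 2, 3, 5, 6, 10, 15, 30.
Repeated squaring: 23^1 ≡ 23, 23^2 ≡ 2, 23^4 ≡ 4, 23^8 ≡ 16, 23^16 ≡ 8 (mod 31).
Test 23^d mod 31 for each divisor d in increasing order:
23^1 ≡ 23
23^2 ≡ 2
23^3 = 23^2·23^1 ≡ 15
23^5 = 23^4·23^1 ≡ 30
23^6 = 23^4·23^2 ≡ 8
23^10 = 23^8·23^2 ≡ 1  ← first divisor giving 1
The order is 10.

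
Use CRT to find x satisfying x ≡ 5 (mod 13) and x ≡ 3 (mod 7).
31

Using Chinese Remainder Theorem:
M = 13 × 7 = 91
M1 = 7, M2 = 13
y1 = 7^(-1) mod 13 = 2
y2 = 13^(-1) mod 7 = 6
x = (5×7×2 + 3×13×6) mod 91 = 31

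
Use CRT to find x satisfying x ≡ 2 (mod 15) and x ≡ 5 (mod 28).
257

Using Chinese Remainder Theorem:
M = 15 × 28 = 420
M1 = 28, M2 = 15
y1 = 28^(-1) mod 15 = 7
y2 = 15^(-1) mod 28 = 15
x = (2×28×7 + 5×15×15) mod 420 = 257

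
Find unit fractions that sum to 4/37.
1/10 + 1/124 + 1/22940

Greedy algorithm:
4/37: ceiling(37/4) = 10, use 1/10
3/370: ceiling(370/3) = 124, use 1/124
1/22940: ceiling(22940/1) = 22940, use 1/22940
Result: 4/37 = 1/10 + 1/124 + 1/22940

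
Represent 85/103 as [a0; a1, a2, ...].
[0; 1, 4, 1, 2, 1, 1, 2]

Euclidean algorithm steps:
85 = 0 × 103 + 85
103 = 1 × 85 + 18
85 = 4 × 18 + 13
18 = 1 × 13 + 5
13 = 2 × 5 + 3
5 = 1 × 3 + 2
3 = 1 × 2 + 1
2 = 2 × 1 + 0
Continued fraction: [0; 1, 4, 1, 2, 1, 1, 2]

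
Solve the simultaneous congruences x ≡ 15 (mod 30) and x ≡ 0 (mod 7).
105

Using Chinese Remainder Theorem:
M = 30 × 7 = 210
M1 = 7, M2 = 30
y1 = 7^(-1) mod 30 = 13
y2 = 30^(-1) mod 7 = 4
x = (15×7×13 + 0×30×4) mod 210 = 105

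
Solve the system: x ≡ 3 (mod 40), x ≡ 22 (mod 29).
283

Using Chinese Remainder Theorem:
M = 40 × 29 = 1160
M1 = 29, M2 = 40
y1 = 29^(-1) mod 40 = 29
y2 = 40^(-1) mod 29 = 8
x = (3×29×29 + 22×40×8) mod 1160 = 283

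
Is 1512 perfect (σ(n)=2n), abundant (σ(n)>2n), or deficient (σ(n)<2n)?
abundant

Proper divisors of 1512: sum = 1 + 2 + 3 + 4 + 6 + 7 + 8 + 9 + ... + 252 + 378 + 504 + 756 (31 divisors) = 3288
Since 3288 > 1512, 1512 is abundant.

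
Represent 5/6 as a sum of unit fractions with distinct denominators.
1/2 + 1/3

Greedy algorithm:
5/6: ceiling(6/5) = 2, use 1/2
1/3: ceiling(3/1) = 3, use 1/3
Result: 5/6 = 1/2 + 1/3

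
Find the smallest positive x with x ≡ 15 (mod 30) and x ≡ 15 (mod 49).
15

Using Chinese Remainder Theorem:
M = 30 × 49 = 1470
M1 = 49, M2 = 30
y1 = 49^(-1) mod 30 = 19
y2 = 30^(-1) mod 49 = 18
x = (15×49×19 + 15×30×18) mod 1470 = 15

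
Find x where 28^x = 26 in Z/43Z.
37

Baby-step giant-step with step n = ⌈√43⌉ = 7.
Baby steps 28^j mod 43 (j:value) for j=0..6: 0:1, 1:28, 2:10, 3:22, 4:14, 5:5, 6:11.
Giant-step multiplier: 28^(-7) ≡ 28^(42-7) = 28^35 ≡ 37 (mod 43).
Giant steps γ_i = 26·37^i mod 43: γ_0=26, γ_1=16, γ_2=33, γ_3=17, γ_4=27, γ_5=10 (in table at j=2).
x = i·n + j = 5·7 + 2 = 37.
Check: 28^37 ≡ 26 (mod 43).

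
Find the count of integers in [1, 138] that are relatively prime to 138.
44

138 = 2 × 3 × 23
φ(n) = n × ∏(1 - 1/p) for each prime p dividing n
φ(138) = 138 × (1 - 1/2) × (1 - 1/3) × (1 - 1/23) = 44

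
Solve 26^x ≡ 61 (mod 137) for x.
66

Baby-step giant-step with step n = ⌈√137⌉ = 12.
Baby steps 26^j mod 137 (j:value) for j=0..11: 0:1, 1:26, 2:128, 3:40, 4:81, 5:51, 6:93, 7:89, 8:122, 9:21, 10:135, 11:85.
Giant-step multiplier: 26^(-12) ≡ 26^(136-12) = 26^124 ≡ 99 (mod 137).
Giant steps γ_i = 61·99^i mod 137: γ_0=61, γ_1=11, γ_2=130, γ_3=129, γ_4=30, γ_5=93 (in table at j=6).
x = i·n + j = 5·12 + 6 = 66.
Check: 26^66 ≡ 61 (mod 137).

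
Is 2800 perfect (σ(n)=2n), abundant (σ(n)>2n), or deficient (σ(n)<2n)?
abundant

Proper divisors of 2800: sum = 1 + 2 + 4 + 5 + 7 + 8 + 10 + 14 + ... + 400 + 560 + 700 + 1400 (29 divisors) = 4888
Since 4888 > 2800, 2800 is abundant.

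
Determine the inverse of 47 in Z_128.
79

gcd(47, 128) = 1, so the inverse exists.
Extended Euclidean algorithm on (128, 47):
128 = 2 × 47 + 34  ⟹  34 = (1)·128 + (-2)·47
47 = 1 × 34 + 13  ⟹  13 = (-1)·128 + (3)·47
34 = 2 × 13 + 8  ⟹  8 = (3)·128 + (-8)·47
13 = 1 × 8 + 5  ⟹  5 = (-4)·128 + (11)·47
8 = 1 × 5 + 3  ⟹  3 = (7)·128 + (-19)·47
5 = 1 × 3 + 2  ⟹  2 = (-11)·128 + (30)·47
3 = 1 × 2 + 1  ⟹  1 = (18)·128 + (-49)·47
So (-49)·47 ≡ 1 (mod 128), i.e. 47^(-1) ≡ -49 ≡ 79 (mod 128).
Check: 47 × 79 = 3713 ≡ 1 (mod 128)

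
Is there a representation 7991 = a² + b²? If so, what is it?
Not possible

Factorization: 7991 = 61 × 131
By Fermat: n is sum of two squares iff every prime p ≡ 3 (mod 4) appears to even power.
Prime(s) ≡ 3 (mod 4) with odd exponent: [(131, 1)]
Therefore 7991 cannot be expressed as a² + b².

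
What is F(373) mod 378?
341

Matrix identity: Q^n = [[F_(n+1), F_n], [F_n, F_(n-1)]] with Q = [[1,1],[1,0]].
n = 373 = 101110101₂. Square-and-multiply, entries mod 378:
Q^1 = [[1,1],[1,0]]
Q^2 = (Q^1)² = [[2,1],[1,1]]
Q^5 = (Q^2)²·Q = [[8,5],[5,3]]
Q^11 = (Q^5)²·Q = [[144,89],[89,55]]
Q^23 = (Q^11)²·Q = [[252,307],[307,323]]
Q^46 = (Q^23)² = [[127,377],[377,128]]
Q^93 = (Q^46)²·Q = [[377,254],[254,123]]
Q^186 = (Q^93)² = [[257,370],[370,265]]
Q^373 = (Q^186)²·Q = [[323,341],[341,360]]
F_373 mod 378 = Q^373[0][1] = 341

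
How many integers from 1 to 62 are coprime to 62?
30

62 = 2 × 31
φ(n) = n × ∏(1 - 1/p) for each prime p dividing n
φ(62) = 62 × (1 - 1/2) × (1 - 1/31) = 30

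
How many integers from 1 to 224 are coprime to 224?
96

224 = 2^5 × 7
φ(n) = n × ∏(1 - 1/p) for each prime p dividing n
φ(224) = 224 × (1 - 1/2) × (1 - 1/7) = 96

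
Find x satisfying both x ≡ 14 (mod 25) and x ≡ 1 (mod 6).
139

Using Chinese Remainder Theorem:
M = 25 × 6 = 150
M1 = 6, M2 = 25
y1 = 6^(-1) mod 25 = 21
y2 = 25^(-1) mod 6 = 1
x = (14×6×21 + 1×25×1) mod 150 = 139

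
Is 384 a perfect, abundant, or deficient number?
abundant

Proper divisors of 384: sum = 1 + 2 + 3 + 4 + 6 + 8 + 12 + 16 + 24 + 32 + 48 + 64 + 96 + 128 + 192 = 636
Since 636 > 384, 384 is abundant.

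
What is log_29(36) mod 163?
120

Baby-step giant-step with step n = ⌈√163⌉ = 13.
Baby steps 29^j mod 163 (j:value) for j=0..12: 0:1, 1:29, 2:26, 3:102, 4:24, 5:44, 6:135, 7:3, 8:87, 9:78, 10:143, 11:72, 12:132.
Giant-step multiplier: 29^(-13) ≡ 29^(162-13) = 29^149 ≡ 130 (mod 163).
Giant steps γ_i = 36·130^i mod 163: γ_0=36, γ_1=116, γ_2=84, γ_3=162, γ_4=33, γ_5=52, γ_6=77, γ_7=67, γ_8=71, γ_9=102 (in table at j=3).
x = i·n + j = 9·13 + 3 = 120.
Check: 29^120 ≡ 36 (mod 163).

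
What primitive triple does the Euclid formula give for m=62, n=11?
(3723, 1364, 3965)

Euclid's formula: a = m² - n², b = 2mn, c = m² + n²
m = 62, n = 11
a = 62² - 11² = 3844 - 121 = 3723
b = 2 × 62 × 11 = 1364
c = 62² + 11² = 3844 + 121 = 3965
Verification: 3723² + 1364² = 13860729 + 1860496 = 15721225 = 3965² ✓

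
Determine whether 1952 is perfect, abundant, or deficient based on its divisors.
abundant

Proper divisors of 1952: sum = 1 + 2 + 4 + 8 + 16 + 32 + 61 + 122 + 244 + 488 + 976 = 1954
Since 1954 > 1952, 1952 is abundant.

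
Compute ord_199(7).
99

199 is prime, so ord(7) divides φ(199) = 198.
Divisors of 198: 1, 2, 3, 6, 9, 11, 18, 22, 33, 66, 99, 198.
Repeated squaring: 7^1 ≡ 7, 7^2 ≡ 49, 7^4 ≡ 13, 7^8 ≡ 169, 7^16 ≡ 104, 7^32 ≡ 70, 7^64 ≡ 124, 7^128 ≡ 53 (mod 199).
Test 7^d mod 199 for each divisor d in increasing order:
7^1 ≡ 7
7^2 ≡ 49
7^3 = 7^2·7^1 ≡ 144
7^6 = 7^4·7^2 ≡ 40
7^9 = 7^8·7^1 ≡ 188
7^11 = 7^8·7^2·7^1 ≡ 58
7^18 = 7^16·7^2 ≡ 121
7^22 = 7^16·7^4·7^2 ≡ 180
7^33 = 7^32·7^1 ≡ 92
7^66 = 7^64·7^2 ≡ 106
7^99 = 7^64·7^32·7^2·7^1 ≡ 1  ← first divisor giving 1
The order is 99.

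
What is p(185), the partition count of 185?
1071823774337

p(n) counts ways to write n as a sum of positive integers (order ignored).
Euler's pentagonal recurrence: p(k) = p(k-1) + p(k-2) - p(k-5) - p(k-7) + p(k-12) + p(k-15) - ... (offsets j(3j∓1)/2, signs ++--, p(0)=1, p(<0)=0).
DP table for k = 0..184: p(0)=1, p(1)=1, p(2)=2, p(3)=3, p(4)=5, p(5)=7, p(6)=11, p(7)=15, p(8)=22, p(9)=30, p(10)=42, p(11)=56, p(12)=77, p(13)=101, p(14)=135, p(15)=176, p(16)=231, p(17)=297, p(18)=385, p(19)=490, p(20)=627, p(21)=792, p(22)=1002, p(23)=1255, p(24)=1575, p(25)=1958, p(26)=2436, p(27)=3010, p(28)=3718, p(29)=4565, p(30)=5604, p(31)=6842, p(32)=8349, p(33)=10143, p(34)=12310, p(35)=14883, p(36)=17977, p(37)=21637, p(38)=26015, p(39)=31185, p(40)=37338, p(41)=44583, p(42)=53174, p(43)=63261, p(44)=75175, p(45)=89134, p(46)=105558, p(47)=124754, p(48)=147273, p(49)=173525, p(50)=204226, p(51)=239943, p(52)=281589, p(53)=329931, p(54)=386155, p(55)=451276, p(56)=526823, p(57)=614154, p(58)=715220, p(59)=831820, p(60)=966467, p(61)=1121505, p(62)=1300156, p(63)=1505499, p(64)=1741630, p(65)=2012558, p(66)=2323520, p(67)=2679689, p(68)=3087735, p(69)=3554345, p(70)=4087968, p(71)=4697205, p(72)=5392783, p(73)=6185689, p(74)=7089500, p(75)=8118264, p(76)=9289091, p(77)=10619863, p(78)=12132164, p(79)=13848650, p(80)=15796476, p(81)=18004327, p(82)=20506255, p(83)=23338469, p(84)=26543660, p(85)=30167357, p(86)=34262962, p(87)=38887673, p(88)=44108109, p(89)=49995925, p(90)=56634173, p(91)=64112359, p(92)=72533807, p(93)=82010177, p(94)=92669720, p(95)=104651419, p(96)=118114304, p(97)=133230930, p(98)=150198136, p(99)=169229875, p(100)=190569292, p(101)=214481126, p(102)=241265379, p(103)=271248950, p(104)=304801365, p(105)=342325709, p(106)=384276336, p(107)=431149389, p(108)=483502844, p(109)=541946240, p(110)=607163746, p(111)=679903203, p(112)=761002156, p(113)=851376628, p(114)=952050665, p(115)=1064144451, p(116)=1188908248, p(117)=1327710076, p(118)=1482074143, p(119)=1653668665, p(120)=1844349560, p(121)=2056148051, p(122)=2291320912, p(123)=2552338241, p(124)=2841940500, p(125)=3163127352, p(126)=3519222692, p(127)=3913864295, p(128)=4351078600, p(129)=4835271870, p(130)=5371315400, p(131)=5964539504, p(132)=6620830889, p(133)=7346629512, p(134)=8149040695, p(135)=9035836076, p(136)=10015581680, p(137)=11097645016, p(138)=12292341831, p(139)=13610949895, p(140)=15065878135, p(141)=16670689208, p(142)=18440293320, p(143)=20390982757, p(144)=22540654445, p(145)=24908858009, p(146)=27517052599, p(147)=30388671978, p(148)=33549419497, p(149)=37027355200, p(150)=40853235313, p(151)=45060624582, p(152)=49686288421, p(153)=54770336324, p(154)=60356673280, p(155)=66493182097, p(156)=73232243759, p(157)=80630964769, p(158)=88751778802, p(159)=97662728555, p(160)=107438159466, p(161)=118159068427, p(162)=129913904637, p(163)=142798995930, p(164)=156919475295, p(165)=172389800255, p(166)=189334822579, p(167)=207890420102, p(168)=228204732751, p(169)=250438925115, p(170)=274768617130, p(171)=301384802048, p(172)=330495499613, p(173)=362326859895, p(174)=397125074750, p(175)=435157697830, p(176)=476715857290, p(177)=522115831195, p(178)=571701605655, p(179)=625846753120, p(180)=684957390936, p(181)=749474411781, p(182)=819876908323, p(183)=896684817527, p(184)=980462880430.
Final step: p(185) = p(184) + p(183) - p(180) - p(178) + p(173) + p(170) - p(163) - p(159) + p(150) + p(145) - p(134) - p(128) + p(115) + p(108) - p(93) - p(85) + p(68) + p(59) - p(40) - p(30) + p(9)
= 980462880430 + 896684817527 - 684957390936 - 571701605655 + 362326859895 + 274768617130 - 142798995930 - 97662728555 + 40853235313 + 24908858009 - 8149040695 - 4351078600 + 1064144451 + 483502844 - 82010177 - 30167357 + 3087735 + 831820 - 37338 - 5604 + 30
= 1071823774337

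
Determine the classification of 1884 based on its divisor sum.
abundant

Proper divisors of 1884: sum = 1 + 2 + 3 + 4 + 6 + 12 + 157 + 314 + 471 + 628 + 942 = 2540
Since 2540 > 1884, 1884 is abundant.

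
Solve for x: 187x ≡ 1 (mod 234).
229

gcd(187, 234) = 1, so the inverse exists.
Extended Euclidean algorithm on (234, 187):
234 = 1 × 187 + 47  ⟹  47 = (1)·234 + (-1)·187
187 = 3 × 47 + 46  ⟹  46 = (-3)·234 + (4)·187
47 = 1 × 46 + 1  ⟹  1 = (4)·234 + (-5)·187
So (-5)·187 ≡ 1 (mod 234), i.e. 187^(-1) ≡ -5 ≡ 229 (mod 234).
Check: 187 × 229 = 42823 ≡ 1 (mod 234)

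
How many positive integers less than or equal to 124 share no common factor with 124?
60

124 = 2^2 × 31
φ(n) = n × ∏(1 - 1/p) for each prime p dividing n
φ(124) = 124 × (1 - 1/2) × (1 - 1/31) = 60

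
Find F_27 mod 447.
185

Matrix identity: Q^n = [[F_(n+1), F_n], [F_n, F_(n-1)]] with Q = [[1,1],[1,0]].
n = 27 = 11011₂. Square-and-multiply, entries mod 447:
Q^1 = [[1,1],[1,0]]
Q^3 = (Q^1)²·Q = [[3,2],[2,1]]
Q^6 = (Q^3)² = [[13,8],[8,5]]
Q^13 = (Q^6)²·Q = [[377,233],[233,144]]
Q^27 = (Q^13)²·Q = [[441,185],[185,256]]
F_27 mod 447 = Q^27[0][1] = 185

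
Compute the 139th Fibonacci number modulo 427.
33

Matrix identity: Q^n = [[F_(n+1), F_n], [F_n, F_(n-1)]] with Q = [[1,1],[1,0]].
n = 139 = 10001011₂. Square-and-multiply, entries mod 427:
Q^1 = [[1,1],[1,0]]
Q^2 = (Q^1)² = [[2,1],[1,1]]
Q^4 = (Q^2)² = [[5,3],[3,2]]
Q^8 = (Q^4)² = [[34,21],[21,13]]
Q^17 = (Q^8)²·Q = [[22,316],[316,133]]
Q^34 = (Q^17)² = [[422,302],[302,120]]
Q^69 = (Q^34)²·Q = [[421,278],[278,143]]
Q^139 = (Q^69)²·Q = [[116,33],[33,83]]
F_139 mod 427 = Q^139[0][1] = 33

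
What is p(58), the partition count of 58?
715220

p(n) counts ways to write n as a sum of positive integers (order ignored).
Euler's pentagonal recurrence: p(k) = p(k-1) + p(k-2) - p(k-5) - p(k-7) + p(k-12) + p(k-15) - ... (offsets j(3j∓1)/2, signs ++--, p(0)=1, p(<0)=0).
DP table for k = 0..57: p(0)=1, p(1)=1, p(2)=2, p(3)=3, p(4)=5, p(5)=7, p(6)=11, p(7)=15, p(8)=22, p(9)=30, p(10)=42, p(11)=56, p(12)=77, p(13)=101, p(14)=135, p(15)=176, p(16)=231, p(17)=297, p(18)=385, p(19)=490, p(20)=627, p(21)=792, p(22)=1002, p(23)=1255, p(24)=1575, p(25)=1958, p(26)=2436, p(27)=3010, p(28)=3718, p(29)=4565, p(30)=5604, p(31)=6842, p(32)=8349, p(33)=10143, p(34)=12310, p(35)=14883, p(36)=17977, p(37)=21637, p(38)=26015, p(39)=31185, p(40)=37338, p(41)=44583, p(42)=53174, p(43)=63261, p(44)=75175, p(45)=89134, p(46)=105558, p(47)=124754, p(48)=147273, p(49)=173525, p(50)=204226, p(51)=239943, p(52)=281589, p(53)=329931, p(54)=386155, p(55)=451276, p(56)=526823, p(57)=614154.
Final step: p(58) = p(57) + p(56) - p(53) - p(51) + p(46) + p(43) - p(36) - p(32) + p(23) + p(18) - p(7) - p(1)
= 614154 + 526823 - 329931 - 239943 + 105558 + 63261 - 17977 - 8349 + 1255 + 385 - 15 - 1
= 715220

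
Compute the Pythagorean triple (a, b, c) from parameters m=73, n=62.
(1485, 9052, 9173)

Euclid's formula: a = m² - n², b = 2mn, c = m² + n²
m = 73, n = 62
a = 73² - 62² = 5329 - 3844 = 1485
b = 2 × 73 × 62 = 9052
c = 73² + 62² = 5329 + 3844 = 9173
Verification: 1485² + 9052² = 2205225 + 81938704 = 84143929 = 9173² ✓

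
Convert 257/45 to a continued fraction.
[5; 1, 2, 2, 6]

Euclidean algorithm steps:
257 = 5 × 45 + 32
45 = 1 × 32 + 13
32 = 2 × 13 + 6
13 = 2 × 6 + 1
6 = 6 × 1 + 0
Continued fraction: [5; 1, 2, 2, 6]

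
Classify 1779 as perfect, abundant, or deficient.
deficient

Proper divisors of 1779: sum = 1 + 3 + 593 = 597
Since 597 < 1779, 1779 is deficient.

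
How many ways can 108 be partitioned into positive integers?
483502844

p(n) counts ways to write n as a sum of positive integers (order ignored).
Euler's pentagonal recurrence: p(k) = p(k-1) + p(k-2) - p(k-5) - p(k-7) + p(k-12) + p(k-15) - ... (offsets j(3j∓1)/2, signs ++--, p(0)=1, p(<0)=0).
DP table for k = 0..107: p(0)=1, p(1)=1, p(2)=2, p(3)=3, p(4)=5, p(5)=7, p(6)=11, p(7)=15, p(8)=22, p(9)=30, p(10)=42, p(11)=56, p(12)=77, p(13)=101, p(14)=135, p(15)=176, p(16)=231, p(17)=297, p(18)=385, p(19)=490, p(20)=627, p(21)=792, p(22)=1002, p(23)=1255, p(24)=1575, p(25)=1958, p(26)=2436, p(27)=3010, p(28)=3718, p(29)=4565, p(30)=5604, p(31)=6842, p(32)=8349, p(33)=10143, p(34)=12310, p(35)=14883, p(36)=17977, p(37)=21637, p(38)=26015, p(39)=31185, p(40)=37338, p(41)=44583, p(42)=53174, p(43)=63261, p(44)=75175, p(45)=89134, p(46)=105558, p(47)=124754, p(48)=147273, p(49)=173525, p(50)=204226, p(51)=239943, p(52)=281589, p(53)=329931, p(54)=386155, p(55)=451276, p(56)=526823, p(57)=614154, p(58)=715220, p(59)=831820, p(60)=966467, p(61)=1121505, p(62)=1300156, p(63)=1505499, p(64)=1741630, p(65)=2012558, p(66)=2323520, p(67)=2679689, p(68)=3087735, p(69)=3554345, p(70)=4087968, p(71)=4697205, p(72)=5392783, p(73)=6185689, p(74)=7089500, p(75)=8118264, p(76)=9289091, p(77)=10619863, p(78)=12132164, p(79)=13848650, p(80)=15796476, p(81)=18004327, p(82)=20506255, p(83)=23338469, p(84)=26543660, p(85)=30167357, p(86)=34262962, p(87)=38887673, p(88)=44108109, p(89)=49995925, p(90)=56634173, p(91)=64112359, p(92)=72533807, p(93)=82010177, p(94)=92669720, p(95)=104651419, p(96)=118114304, p(97)=133230930, p(98)=150198136, p(99)=169229875, p(100)=190569292, p(101)=214481126, p(102)=241265379, p(103)=271248950, p(104)=304801365, p(105)=342325709, p(106)=384276336, p(107)=431149389.
Final step: p(108) = p(107) + p(106) - p(103) - p(101) + p(96) + p(93) - p(86) - p(82) + p(73) + p(68) - p(57) - p(51) + p(38) + p(31) - p(16) - p(8)
= 431149389 + 384276336 - 271248950 - 214481126 + 118114304 + 82010177 - 34262962 - 20506255 + 6185689 + 3087735 - 614154 - 239943 + 26015 + 6842 - 231 - 22
= 483502844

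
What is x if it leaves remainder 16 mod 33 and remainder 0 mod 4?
16

Using Chinese Remainder Theorem:
M = 33 × 4 = 132
M1 = 4, M2 = 33
y1 = 4^(-1) mod 33 = 25
y2 = 33^(-1) mod 4 = 1
x = (16×4×25 + 0×33×1) mod 132 = 16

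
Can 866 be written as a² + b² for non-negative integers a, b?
5² + 29² (a=5, b=29)

Factorization: 866 = 2 × 433
By Fermat: n is sum of two squares iff every prime p ≡ 3 (mod 4) appears to even power.
All primes ≡ 3 (mod 4) appear to even power.
Search a = 0, 1, 2, … for 866 - a² a perfect square: first hit at a = 5: 866 - 25 = 841 = 29².
866 = 5² + 29² = 25 + 841 ✓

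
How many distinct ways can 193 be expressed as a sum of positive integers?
2168627105469

p(n) counts ways to write n as a sum of positive integers (order ignored).
Euler's pentagonal recurrence: p(k) = p(k-1) + p(k-2) - p(k-5) - p(k-7) + p(k-12) + p(k-15) - ... (offsets j(3j∓1)/2, signs ++--, p(0)=1, p(<0)=0).
DP table for k = 0..192: p(0)=1, p(1)=1, p(2)=2, p(3)=3, p(4)=5, p(5)=7, p(6)=11, p(7)=15, p(8)=22, p(9)=30, p(10)=42, p(11)=56, p(12)=77, p(13)=101, p(14)=135, p(15)=176, p(16)=231, p(17)=297, p(18)=385, p(19)=490, p(20)=627, p(21)=792, p(22)=1002, p(23)=1255, p(24)=1575, p(25)=1958, p(26)=2436, p(27)=3010, p(28)=3718, p(29)=4565, p(30)=5604, p(31)=6842, p(32)=8349, p(33)=10143, p(34)=12310, p(35)=14883, p(36)=17977, p(37)=21637, p(38)=26015, p(39)=31185, p(40)=37338, p(41)=44583, p(42)=53174, p(43)=63261, p(44)=75175, p(45)=89134, p(46)=105558, p(47)=124754, p(48)=147273, p(49)=173525, p(50)=204226, p(51)=239943, p(52)=281589, p(53)=329931, p(54)=386155, p(55)=451276, p(56)=526823, p(57)=614154, p(58)=715220, p(59)=831820, p(60)=966467, p(61)=1121505, p(62)=1300156, p(63)=1505499, p(64)=1741630, p(65)=2012558, p(66)=2323520, p(67)=2679689, p(68)=3087735, p(69)=3554345, p(70)=4087968, p(71)=4697205, p(72)=5392783, p(73)=6185689, p(74)=7089500, p(75)=8118264, p(76)=9289091, p(77)=10619863, p(78)=12132164, p(79)=13848650, p(80)=15796476, p(81)=18004327, p(82)=20506255, p(83)=23338469, p(84)=26543660, p(85)=30167357, p(86)=34262962, p(87)=38887673, p(88)=44108109, p(89)=49995925, p(90)=56634173, p(91)=64112359, p(92)=72533807, p(93)=82010177, p(94)=92669720, p(95)=104651419, p(96)=118114304, p(97)=133230930, p(98)=150198136, p(99)=169229875, p(100)=190569292, p(101)=214481126, p(102)=241265379, p(103)=271248950, p(104)=304801365, p(105)=342325709, p(106)=384276336, p(107)=431149389, p(108)=483502844, p(109)=541946240, p(110)=607163746, p(111)=679903203, p(112)=761002156, p(113)=851376628, p(114)=952050665, p(115)=1064144451, p(116)=1188908248, p(117)=1327710076, p(118)=1482074143, p(119)=1653668665, p(120)=1844349560, p(121)=2056148051, p(122)=2291320912, p(123)=2552338241, p(124)=2841940500, p(125)=3163127352, p(126)=3519222692, p(127)=3913864295, p(128)=4351078600, p(129)=4835271870, p(130)=5371315400, p(131)=5964539504, p(132)=6620830889, p(133)=7346629512, p(134)=8149040695, p(135)=9035836076, p(136)=10015581680, p(137)=11097645016, p(138)=12292341831, p(139)=13610949895, p(140)=15065878135, p(141)=16670689208, p(142)=18440293320, p(143)=20390982757, p(144)=22540654445, p(145)=24908858009, p(146)=27517052599, p(147)=30388671978, p(148)=33549419497, p(149)=37027355200, p(150)=40853235313, p(151)=45060624582, p(152)=49686288421, p(153)=54770336324, p(154)=60356673280, p(155)=66493182097, p(156)=73232243759, p(157)=80630964769, p(158)=88751778802, p(159)=97662728555, p(160)=107438159466, p(161)=118159068427, p(162)=129913904637, p(163)=142798995930, p(164)=156919475295, p(165)=172389800255, p(166)=189334822579, p(167)=207890420102, p(168)=228204732751, p(169)=250438925115, p(170)=274768617130, p(171)=301384802048, p(172)=330495499613, p(173)=362326859895, p(174)=397125074750, p(175)=435157697830, p(176)=476715857290, p(177)=522115831195, p(178)=571701605655, p(179)=625846753120, p(180)=684957390936, p(181)=749474411781, p(182)=819876908323, p(183)=896684817527, p(184)=980462880430, p(185)=1071823774337, p(186)=1171432692373, p(187)=1280011042268, p(188)=1398341745571, p(189)=1527273599625, p(190)=1667727404093, p(191)=1820701100652, p(192)=1987276856363.
Final step: p(193) = p(192) + p(191) - p(188) - p(186) + p(181) + p(178) - p(171) - p(167) + p(158) + p(153) - p(142) - p(136) + p(123) + p(116) - p(101) - p(93) + p(76) + p(67) - p(48) - p(38) + p(17) + p(6)
= 1987276856363 + 1820701100652 - 1398341745571 - 1171432692373 + 749474411781 + 571701605655 - 301384802048 - 207890420102 + 88751778802 + 54770336324 - 18440293320 - 10015581680 + 2552338241 + 1188908248 - 214481126 - 82010177 + 9289091 + 2679689 - 147273 - 26015 + 297 + 11
= 2168627105469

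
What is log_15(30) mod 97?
15

Baby-step giant-step with step n = ⌈√97⌉ = 10.
Baby steps 15^j mod 97 (j:value) for j=0..9: 0:1, 1:15, 2:31, 3:77, 4:88, 5:59, 6:12, 7:83, 8:81, 9:51.
Giant-step multiplier: 15^(-10) ≡ 15^(96-10) = 15^86 ≡ 44 (mod 97).
Giant steps γ_i = 30·44^i mod 97: γ_0=30, γ_1=59 (in table at j=5).
x = i·n + j = 1·10 + 5 = 15.
Check: 15^15 ≡ 30 (mod 97).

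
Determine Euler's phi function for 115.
88

115 = 5 × 23
φ(n) = n × ∏(1 - 1/p) for each prime p dividing n
φ(115) = 115 × (1 - 1/5) × (1 - 1/23) = 88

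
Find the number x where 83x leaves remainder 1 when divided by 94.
17

gcd(83, 94) = 1, so the inverse exists.
Extended Euclidean algorithm on (94, 83):
94 = 1 × 83 + 11  ⟹  11 = (1)·94 + (-1)·83
83 = 7 × 11 + 6  ⟹  6 = (-7)·94 + (8)·83
11 = 1 × 6 + 5  ⟹  5 = (8)·94 + (-9)·83
6 = 1 × 5 + 1  ⟹  1 = (-15)·94 + (17)·83
So (17)·83 ≡ 1 (mod 94), i.e. 83^(-1) ≡ 17 (mod 94).
Check: 83 × 17 = 1411 ≡ 1 (mod 94)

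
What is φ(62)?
30

62 = 2 × 31
φ(n) = n × ∏(1 - 1/p) for each prime p dividing n
φ(62) = 62 × (1 - 1/2) × (1 - 1/31) = 30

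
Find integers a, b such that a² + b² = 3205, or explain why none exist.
17² + 54² (a=17, b=54)

Factorization: 3205 = 5 × 641
By Fermat: n is sum of two squares iff every prime p ≡ 3 (mod 4) appears to even power.
All primes ≡ 3 (mod 4) appear to even power.
Search a = 0, 1, 2, … for 3205 - a² a perfect square: first hit at a = 17: 3205 - 289 = 2916 = 54².
3205 = 17² + 54² = 289 + 2916 ✓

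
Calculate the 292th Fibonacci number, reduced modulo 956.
491

Matrix identity: Q^n = [[F_(n+1), F_n], [F_n, F_(n-1)]] with Q = [[1,1],[1,0]].
n = 292 = 100100100₂. Square-and-multiply, entries mod 956:
Q^1 = [[1,1],[1,0]]
Q^2 = (Q^1)² = [[2,1],[1,1]]
Q^4 = (Q^2)² = [[5,3],[3,2]]
Q^9 = (Q^4)²·Q = [[55,34],[34,21]]
Q^18 = (Q^9)² = [[357,672],[672,641]]
Q^36 = (Q^18)² = [[653,500],[500,153]]
Q^73 = (Q^36)²·Q = [[85,517],[517,524]]
Q^146 = (Q^73)² = [[142,329],[329,769]]
Q^292 = (Q^146)² = [[301,491],[491,766]]
F_292 mod 956 = Q^292[0][1] = 491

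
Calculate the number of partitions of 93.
82010177

p(n) counts ways to write n as a sum of positive integers (order ignored).
Euler's pentagonal recurrence: p(k) = p(k-1) + p(k-2) - p(k-5) - p(k-7) + p(k-12) + p(k-15) - ... (offsets j(3j∓1)/2, signs ++--, p(0)=1, p(<0)=0).
DP table for k = 0..92: p(0)=1, p(1)=1, p(2)=2, p(3)=3, p(4)=5, p(5)=7, p(6)=11, p(7)=15, p(8)=22, p(9)=30, p(10)=42, p(11)=56, p(12)=77, p(13)=101, p(14)=135, p(15)=176, p(16)=231, p(17)=297, p(18)=385, p(19)=490, p(20)=627, p(21)=792, p(22)=1002, p(23)=1255, p(24)=1575, p(25)=1958, p(26)=2436, p(27)=3010, p(28)=3718, p(29)=4565, p(30)=5604, p(31)=6842, p(32)=8349, p(33)=10143, p(34)=12310, p(35)=14883, p(36)=17977, p(37)=21637, p(38)=26015, p(39)=31185, p(40)=37338, p(41)=44583, p(42)=53174, p(43)=63261, p(44)=75175, p(45)=89134, p(46)=105558, p(47)=124754, p(48)=147273, p(49)=173525, p(50)=204226, p(51)=239943, p(52)=281589, p(53)=329931, p(54)=386155, p(55)=451276, p(56)=526823, p(57)=614154, p(58)=715220, p(59)=831820, p(60)=966467, p(61)=1121505, p(62)=1300156, p(63)=1505499, p(64)=1741630, p(65)=2012558, p(66)=2323520, p(67)=2679689, p(68)=3087735, p(69)=3554345, p(70)=4087968, p(71)=4697205, p(72)=5392783, p(73)=6185689, p(74)=7089500, p(75)=8118264, p(76)=9289091, p(77)=10619863, p(78)=12132164, p(79)=13848650, p(80)=15796476, p(81)=18004327, p(82)=20506255, p(83)=23338469, p(84)=26543660, p(85)=30167357, p(86)=34262962, p(87)=38887673, p(88)=44108109, p(89)=49995925, p(90)=56634173, p(91)=64112359, p(92)=72533807.
Final step: p(93) = p(92) + p(91) - p(88) - p(86) + p(81) + p(78) - p(71) - p(67) + p(58) + p(53) - p(42) - p(36) + p(23) + p(16) - p(1)
= 72533807 + 64112359 - 44108109 - 34262962 + 18004327 + 12132164 - 4697205 - 2679689 + 715220 + 329931 - 53174 - 17977 + 1255 + 231 - 1
= 82010177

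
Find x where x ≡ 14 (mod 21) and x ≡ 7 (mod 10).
77

Using Chinese Remainder Theorem:
M = 21 × 10 = 210
M1 = 10, M2 = 21
y1 = 10^(-1) mod 21 = 19
y2 = 21^(-1) mod 10 = 1
x = (14×10×19 + 7×21×1) mod 210 = 77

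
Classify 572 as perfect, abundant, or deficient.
abundant

Proper divisors of 572: sum = 1 + 2 + 4 + 11 + 13 + 22 + 26 + 44 + 52 + 143 + 286 = 604
Since 604 > 572, 572 is abundant.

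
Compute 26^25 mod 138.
50

Repeated squaring. Binary of 25 = 11001.
26^1 ≡ 26 (mod 138); 26^2 ≡ 124 (mod 138); 26^4 ≡ 58 (mod 138); 26^8 ≡ 52 (mod 138); 26^16 ≡ 82 (mod 138)
26^25 = 26^1 × 26^8 × 26^16 ≡ 50 (mod 138)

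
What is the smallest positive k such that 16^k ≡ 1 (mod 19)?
9

19 is prime, so ord(16) divides φ(19) = 18.
Divisors of 18: 1, 2, 3, 6, 9, 18.
Repeated squaring: 16^1 ≡ 16, 16^2 ≡ 9, 16^4 ≡ 5, 16^8 ≡ 6, 16^16 ≡ 17 (mod 19).
Test 16^d mod 19 for each divisor d in increasing order:
16^1 ≡ 16
16^2 ≡ 9
16^3 = 16^2·16^1 ≡ 11
16^6 = 16^4·16^2 ≡ 7
16^9 = 16^8·16^1 ≡ 1  ← first divisor giving 1
The order is 9.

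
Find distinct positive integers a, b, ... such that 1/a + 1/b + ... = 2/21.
1/11 + 1/231

Greedy algorithm:
2/21: ceiling(21/2) = 11, use 1/11
1/231: ceiling(231/1) = 231, use 1/231
Result: 2/21 = 1/11 + 1/231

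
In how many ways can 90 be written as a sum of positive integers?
56634173

p(n) counts ways to write n as a sum of positive integers (order ignored).
Euler's pentagonal recurrence: p(k) = p(k-1) + p(k-2) - p(k-5) - p(k-7) + p(k-12) + p(k-15) - ... (offsets j(3j∓1)/2, signs ++--, p(0)=1, p(<0)=0).
DP table for k = 0..89: p(0)=1, p(1)=1, p(2)=2, p(3)=3, p(4)=5, p(5)=7, p(6)=11, p(7)=15, p(8)=22, p(9)=30, p(10)=42, p(11)=56, p(12)=77, p(13)=101, p(14)=135, p(15)=176, p(16)=231, p(17)=297, p(18)=385, p(19)=490, p(20)=627, p(21)=792, p(22)=1002, p(23)=1255, p(24)=1575, p(25)=1958, p(26)=2436, p(27)=3010, p(28)=3718, p(29)=4565, p(30)=5604, p(31)=6842, p(32)=8349, p(33)=10143, p(34)=12310, p(35)=14883, p(36)=17977, p(37)=21637, p(38)=26015, p(39)=31185, p(40)=37338, p(41)=44583, p(42)=53174, p(43)=63261, p(44)=75175, p(45)=89134, p(46)=105558, p(47)=124754, p(48)=147273, p(49)=173525, p(50)=204226, p(51)=239943, p(52)=281589, p(53)=329931, p(54)=386155, p(55)=451276, p(56)=526823, p(57)=614154, p(58)=715220, p(59)=831820, p(60)=966467, p(61)=1121505, p(62)=1300156, p(63)=1505499, p(64)=1741630, p(65)=2012558, p(66)=2323520, p(67)=2679689, p(68)=3087735, p(69)=3554345, p(70)=4087968, p(71)=4697205, p(72)=5392783, p(73)=6185689, p(74)=7089500, p(75)=8118264, p(76)=9289091, p(77)=10619863, p(78)=12132164, p(79)=13848650, p(80)=15796476, p(81)=18004327, p(82)=20506255, p(83)=23338469, p(84)=26543660, p(85)=30167357, p(86)=34262962, p(87)=38887673, p(88)=44108109, p(89)=49995925.
Final step: p(90) = p(89) + p(88) - p(85) - p(83) + p(78) + p(75) - p(68) - p(64) + p(55) + p(50) - p(39) - p(33) + p(20) + p(13)
= 49995925 + 44108109 - 30167357 - 23338469 + 12132164 + 8118264 - 3087735 - 1741630 + 451276 + 204226 - 31185 - 10143 + 627 + 101
= 56634173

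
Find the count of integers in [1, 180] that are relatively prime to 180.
48

180 = 2^2 × 3^2 × 5
φ(n) = n × ∏(1 - 1/p) for each prime p dividing n
φ(180) = 180 × (1 - 1/2) × (1 - 1/3) × (1 - 1/5) = 48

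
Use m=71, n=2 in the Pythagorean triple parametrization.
(5037, 284, 5045)

Euclid's formula: a = m² - n², b = 2mn, c = m² + n²
m = 71, n = 2
a = 71² - 2² = 5041 - 4 = 5037
b = 2 × 71 × 2 = 284
c = 71² + 2² = 5041 + 4 = 5045
Verification: 5037² + 284² = 25371369 + 80656 = 25452025 = 5045² ✓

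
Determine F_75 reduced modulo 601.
19

Matrix identity: Q^n = [[F_(n+1), F_n], [F_n, F_(n-1)]] with Q = [[1,1],[1,0]].
n = 75 = 1001011₂. Square-and-multiply, entries mod 601:
Q^1 = [[1,1],[1,0]]
Q^2 = (Q^1)² = [[2,1],[1,1]]
Q^4 = (Q^2)² = [[5,3],[3,2]]
Q^9 = (Q^4)²·Q = [[55,34],[34,21]]
Q^18 = (Q^9)² = [[575,180],[180,395]]
Q^37 = (Q^18)²·Q = [[331,21],[21,310]]
Q^75 = (Q^37)²·Q = [[258,19],[19,239]]
F_75 mod 601 = Q^75[0][1] = 19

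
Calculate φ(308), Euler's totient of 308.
120

308 = 2^2 × 7 × 11
φ(n) = n × ∏(1 - 1/p) for each prime p dividing n
φ(308) = 308 × (1 - 1/2) × (1 - 1/7) × (1 - 1/11) = 120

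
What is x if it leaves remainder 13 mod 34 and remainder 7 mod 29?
761

Using Chinese Remainder Theorem:
M = 34 × 29 = 986
M1 = 29, M2 = 34
y1 = 29^(-1) mod 34 = 27
y2 = 34^(-1) mod 29 = 6
x = (13×29×27 + 7×34×6) mod 986 = 761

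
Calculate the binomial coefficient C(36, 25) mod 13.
0

Using Lucas' theorem:
Write n=36 and k=25 in base 13:
n in base 13: [2, 10]
k in base 13: [1, 12]
C(36,25) mod 13 = ∏ C(n_i, k_i) mod 13
Digit binomials (mod 13): C(2,1) = 2; C(10,12) = 0 (k_i > n_i)
Product: 2 × 0 = 0 ≡ 0 (mod 13)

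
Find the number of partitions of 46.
105558

p(n) counts ways to write n as a sum of positive integers (order ignored).
Euler's pentagonal recurrence: p(k) = p(k-1) + p(k-2) - p(k-5) - p(k-7) + p(k-12) + p(k-15) - ... (offsets j(3j∓1)/2, signs ++--, p(0)=1, p(<0)=0).
DP table for k = 0..45: p(0)=1, p(1)=1, p(2)=2, p(3)=3, p(4)=5, p(5)=7, p(6)=11, p(7)=15, p(8)=22, p(9)=30, p(10)=42, p(11)=56, p(12)=77, p(13)=101, p(14)=135, p(15)=176, p(16)=231, p(17)=297, p(18)=385, p(19)=490, p(20)=627, p(21)=792, p(22)=1002, p(23)=1255, p(24)=1575, p(25)=1958, p(26)=2436, p(27)=3010, p(28)=3718, p(29)=4565, p(30)=5604, p(31)=6842, p(32)=8349, p(33)=10143, p(34)=12310, p(35)=14883, p(36)=17977, p(37)=21637, p(38)=26015, p(39)=31185, p(40)=37338, p(41)=44583, p(42)=53174, p(43)=63261, p(44)=75175, p(45)=89134.
Final step: p(46) = p(45) + p(44) - p(41) - p(39) + p(34) + p(31) - p(24) - p(20) + p(11) + p(6)
= 89134 + 75175 - 44583 - 31185 + 12310 + 6842 - 1575 - 627 + 56 + 11
= 105558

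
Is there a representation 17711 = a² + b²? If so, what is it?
Not possible

Factorization: 17711 = 89 × 199
By Fermat: n is sum of two squares iff every prime p ≡ 3 (mod 4) appears to even power.
Prime(s) ≡ 3 (mod 4) with odd exponent: [(199, 1)]
Therefore 17711 cannot be expressed as a² + b².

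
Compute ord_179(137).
178

179 is prime, so ord(137) divides φ(179) = 178.
Divisors of 178: 1, 2, 89, 178.
Repeated squaring: 137^1 ≡ 137, 137^2 ≡ 153, 137^4 ≡ 139, 137^8 ≡ 168, 137^16 ≡ 121, 137^32 ≡ 142, 137^64 ≡ 116, 137^128 ≡ 31 (mod 179).
Test 137^d mod 179 for each divisor d in increasing order:
137^1 ≡ 137
137^2 ≡ 153
137^89 = 137^64·137^16·137^8·137^1 ≡ 178
137^178 = 137^128·137^32·137^16·137^2 ≡ 1  ← first divisor giving 1
The order is 178.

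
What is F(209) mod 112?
29

Matrix identity: Q^n = [[F_(n+1), F_n], [F_n, F_(n-1)]] with Q = [[1,1],[1,0]].
n = 209 = 11010001₂. Square-and-multiply, entries mod 112:
Q^1 = [[1,1],[1,0]]
Q^3 = (Q^1)²·Q = [[3,2],[2,1]]
Q^6 = (Q^3)² = [[13,8],[8,5]]
Q^13 = (Q^6)²·Q = [[41,9],[9,32]]
Q^26 = (Q^13)² = [[82,97],[97,97]]
Q^52 = (Q^26)² = [[5,3],[3,2]]
Q^104 = (Q^52)² = [[34,21],[21,13]]
Q^209 = (Q^104)²·Q = [[8,29],[29,91]]
F_209 mod 112 = Q^209[0][1] = 29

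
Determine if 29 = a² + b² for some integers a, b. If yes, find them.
2² + 5² (a=2, b=5)

Factorization: 29 = 29
By Fermat: n is sum of two squares iff every prime p ≡ 3 (mod 4) appears to even power.
All primes ≡ 3 (mod 4) appear to even power.
Search a = 0, 1, 2, … for 29 - a² a perfect square: first hit at a = 2: 29 - 4 = 25 = 5².
29 = 2² + 5² = 4 + 25 ✓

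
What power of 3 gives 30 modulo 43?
11

Baby-step giant-step with step n = ⌈√43⌉ = 7.
Baby steps 3^j mod 43 (j:value) for j=0..6: 0:1, 1:3, 2:9, 3:27, 4:38, 5:28, 6:41.
Giant-step multiplier: 3^(-7) ≡ 3^(42-7) = 3^35 ≡ 7 (mod 43).
Giant steps γ_i = 30·7^i mod 43: γ_0=30, γ_1=38 (in table at j=4).
x = i·n + j = 1·7 + 4 = 11.
Check: 3^11 ≡ 30 (mod 43).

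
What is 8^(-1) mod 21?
8

gcd(8, 21) = 1, so the inverse exists.
Extended Euclidean algorithm on (21, 8):
21 = 2 × 8 + 5  ⟹  5 = (1)·21 + (-2)·8
8 = 1 × 5 + 3  ⟹  3 = (-1)·21 + (3)·8
5 = 1 × 3 + 2  ⟹  2 = (2)·21 + (-5)·8
3 = 1 × 2 + 1  ⟹  1 = (-3)·21 + (8)·8
So (8)·8 ≡ 1 (mod 21), i.e. 8^(-1) ≡ 8 (mod 21).
Check: 8 × 8 = 64 ≡ 1 (mod 21)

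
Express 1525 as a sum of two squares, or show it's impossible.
2² + 39² (a=2, b=39)

Factorization: 1525 = 5^2 × 61
By Fermat: n is sum of two squares iff every prime p ≡ 3 (mod 4) appears to even power.
All primes ≡ 3 (mod 4) appear to even power.
Search a = 0, 1, 2, … for 1525 - a² a perfect square: first hit at a = 2: 1525 - 4 = 1521 = 39².
1525 = 2² + 39² = 4 + 1521 ✓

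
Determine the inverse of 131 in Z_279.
164

gcd(131, 279) = 1, so the inverse exists.
Extended Euclidean algorithm on (279, 131):
279 = 2 × 131 + 17  ⟹  17 = (1)·279 + (-2)·131
131 = 7 × 17 + 12  ⟹  12 = (-7)·279 + (15)·131
17 = 1 × 12 + 5  ⟹  5 = (8)·279 + (-17)·131
12 = 2 × 5 + 2  ⟹  2 = (-23)·279 + (49)·131
5 = 2 × 2 + 1  ⟹  1 = (54)·279 + (-115)·131
So (-115)·131 ≡ 1 (mod 279), i.e. 131^(-1) ≡ -115 ≡ 164 (mod 279).
Check: 131 × 164 = 21484 ≡ 1 (mod 279)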